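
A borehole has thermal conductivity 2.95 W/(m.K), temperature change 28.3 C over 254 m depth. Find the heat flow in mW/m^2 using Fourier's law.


q = k * dT / dz * 1000
= 2.95 * 28.3 / 254 * 1000
= 0.328681 * 1000
= 328.6811 mW/m^2

328.6811


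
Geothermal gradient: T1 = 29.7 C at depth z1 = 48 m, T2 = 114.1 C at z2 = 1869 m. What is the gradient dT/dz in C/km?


dT = 114.1 - 29.7 = 84.4 C
dz = 1869 - 48 = 1821 m
gradient = dT/dz * 1000 = 84.4/1821 * 1000 = 46.3482 C/km

46.3482


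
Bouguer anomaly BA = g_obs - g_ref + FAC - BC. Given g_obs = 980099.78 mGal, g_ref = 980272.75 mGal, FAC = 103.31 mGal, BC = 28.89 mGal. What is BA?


BA = g_obs - g_ref + FAC - BC
= 980099.78 - 980272.75 + 103.31 - 28.89
= -98.55 mGal

-98.55


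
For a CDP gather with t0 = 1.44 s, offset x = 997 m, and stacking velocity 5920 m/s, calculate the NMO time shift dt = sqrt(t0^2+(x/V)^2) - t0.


x/Vnmo = 997/5920 = 0.168412
(x/Vnmo)^2 = 0.028363
t0^2 = 2.0736
sqrt(2.0736 + 0.028363) = 1.449815
dt = 1.449815 - 1.44 = 0.009815

0.009815


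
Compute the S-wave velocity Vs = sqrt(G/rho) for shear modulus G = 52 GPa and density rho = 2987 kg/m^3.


Convert G to Pa: G = 52e9 Pa
Compute G/rho = 52e9 / 2987 = 17408771.3425
Vs = sqrt(17408771.3425) = 4172.38 m/s

4172.38


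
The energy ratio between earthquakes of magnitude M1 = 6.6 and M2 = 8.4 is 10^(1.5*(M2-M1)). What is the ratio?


M2 - M1 = 8.4 - 6.6 = 1.8
1.5 * 1.8 = 2.7
ratio = 10^2.7 = 501.19

501.19


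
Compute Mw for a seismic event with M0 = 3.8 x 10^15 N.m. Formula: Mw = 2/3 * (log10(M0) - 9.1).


log10(M0) = log10(3.8 x 10^15) = 15.5798
Mw = 2/3 * (15.5798 - 9.1)
= 2/3 * 6.4798
= 4.32

4.32


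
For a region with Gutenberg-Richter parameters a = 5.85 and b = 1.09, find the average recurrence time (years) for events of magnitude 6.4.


log10(N) = 5.85 - 1.09*6.4 = -1.126
N = 10^-1.126 = 0.074817
T = 1/N = 1/0.074817 = 13.366 years

13.366


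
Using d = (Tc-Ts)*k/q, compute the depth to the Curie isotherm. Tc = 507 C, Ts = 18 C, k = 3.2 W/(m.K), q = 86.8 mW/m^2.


T_Curie - T_surf = 507 - 18 = 489 C
Convert q to W/m^2: 86.8 mW/m^2 = 0.0868 W/m^2
d = 489 * 3.2 / 0.0868 = 18027.65 m

18027.65


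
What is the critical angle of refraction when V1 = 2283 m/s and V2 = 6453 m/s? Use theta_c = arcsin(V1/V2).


V1/V2 = 2283/6453 = 0.353789
theta_c = arcsin(0.353789) = 20.7192 degrees

20.7192


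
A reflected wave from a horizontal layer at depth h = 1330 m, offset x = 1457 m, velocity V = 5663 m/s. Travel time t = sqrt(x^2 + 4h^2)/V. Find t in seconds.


x^2 + 4h^2 = 1457^2 + 4*1330^2 = 2122849 + 7075600 = 9198449
sqrt(9198449) = 3032.8945
t = 3032.8945 / 5663 = 0.5356 s

0.5356


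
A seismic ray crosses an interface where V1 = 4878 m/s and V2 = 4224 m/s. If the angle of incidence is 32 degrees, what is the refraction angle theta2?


sin(theta1) = sin(32 deg) = 0.529919
sin(theta2) = V2/V1 * sin(theta1) = 4224/4878 * 0.529919 = 0.458872
theta2 = arcsin(0.458872) = 27.3144 degrees

27.3144


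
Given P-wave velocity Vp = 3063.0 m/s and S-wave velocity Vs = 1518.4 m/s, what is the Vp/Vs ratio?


Vp/Vs = 3063.0 / 1518.4
= 2.0173

2.0173


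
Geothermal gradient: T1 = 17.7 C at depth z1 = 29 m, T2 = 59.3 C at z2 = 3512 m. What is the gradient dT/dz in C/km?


dT = 59.3 - 17.7 = 41.6 C
dz = 3512 - 29 = 3483 m
gradient = dT/dz * 1000 = 41.6/3483 * 1000 = 11.9437 C/km

11.9437


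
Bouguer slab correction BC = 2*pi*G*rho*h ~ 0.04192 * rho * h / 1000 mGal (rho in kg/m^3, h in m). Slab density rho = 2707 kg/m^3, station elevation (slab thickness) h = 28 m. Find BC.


BC = 0.04192 * rho * h / 1000
= 0.04192 * 2707 * 28 / 1000
= 3.1774 mGal

3.1774


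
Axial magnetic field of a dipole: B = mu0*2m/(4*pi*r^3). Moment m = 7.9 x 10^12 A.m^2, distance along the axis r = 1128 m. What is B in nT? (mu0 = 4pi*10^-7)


m = 7.9 x 10^12 = 7900000000000 A.m^2
2m = 15800000000000 A.m^2
r^3 = 1128^3 = 1435249152
B = (4pi*10^-7) * 15800000000000 / (4*pi * 1435249152) * 1e9
= 19854865.570687 / 18035872767.98 * 1e9
= 1100854.1603 nT

1100854.1603


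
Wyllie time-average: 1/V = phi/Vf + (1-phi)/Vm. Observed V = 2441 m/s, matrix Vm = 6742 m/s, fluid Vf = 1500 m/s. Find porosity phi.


1/V - 1/Vm = 1/2441 - 1/6742 = 0.00026134
1/Vf - 1/Vm = 1/1500 - 1/6742 = 0.00051834
phi = 0.00026134 / 0.00051834 = 0.5042

0.5042


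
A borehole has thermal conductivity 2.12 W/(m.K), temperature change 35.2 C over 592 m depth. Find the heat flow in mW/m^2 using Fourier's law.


q = k * dT / dz * 1000
= 2.12 * 35.2 / 592 * 1000
= 0.126054 * 1000
= 126.0541 mW/m^2

126.0541


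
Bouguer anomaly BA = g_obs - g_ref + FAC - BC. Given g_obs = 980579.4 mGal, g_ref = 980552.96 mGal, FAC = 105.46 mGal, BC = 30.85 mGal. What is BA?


BA = g_obs - g_ref + FAC - BC
= 980579.4 - 980552.96 + 105.46 - 30.85
= 101.05 mGal

101.05


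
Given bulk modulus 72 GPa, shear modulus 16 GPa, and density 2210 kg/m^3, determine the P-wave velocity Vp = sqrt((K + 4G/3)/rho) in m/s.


First compute the effective modulus:
K + 4G/3 = 72e9 + 4*16e9/3 = 93333333333.33 Pa
Then divide by density:
93333333333.33 / 2210 = 42232277.5264 Pa/(kg/m^3)
Take the square root:
Vp = sqrt(42232277.5264) = 6498.64 m/s

6498.64


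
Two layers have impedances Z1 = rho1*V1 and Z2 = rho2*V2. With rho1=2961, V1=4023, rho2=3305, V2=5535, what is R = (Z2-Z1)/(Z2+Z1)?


Z1 = 2961 * 4023 = 11912103
Z2 = 3305 * 5535 = 18293175
R = (18293175 - 11912103) / (18293175 + 11912103) = 6381072 / 30205278 = 0.2113

0.2113


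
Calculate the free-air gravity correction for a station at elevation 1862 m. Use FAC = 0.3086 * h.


FAC = 0.3086 * h
= 0.3086 * 1862
= 574.6132 mGal

574.6132


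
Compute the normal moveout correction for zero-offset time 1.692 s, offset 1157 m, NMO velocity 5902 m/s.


x/Vnmo = 1157/5902 = 0.196035
(x/Vnmo)^2 = 0.03843
t0^2 = 2.862864
sqrt(2.862864 + 0.03843) = 1.703318
dt = 1.703318 - 1.692 = 0.011318

0.011318


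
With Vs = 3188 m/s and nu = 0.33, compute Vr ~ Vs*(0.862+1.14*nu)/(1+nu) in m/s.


Numerator factor = 0.862 + 1.14*0.33 = 1.2382
Denominator = 1 + 0.33 = 1.33
Vr = 3188 * 1.2382 / 1.33 = 2967.96 m/s

2967.96


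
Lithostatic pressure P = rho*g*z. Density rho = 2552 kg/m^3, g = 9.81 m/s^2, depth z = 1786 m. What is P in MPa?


P = rho * g * z / 1e6
= 2552 * 9.81 * 1786 / 1e6
= 44712724.32 / 1e6
= 44.7127 MPa

44.7127


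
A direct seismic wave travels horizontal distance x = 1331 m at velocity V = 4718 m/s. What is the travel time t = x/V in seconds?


t = x / V
= 1331 / 4718
= 0.2821 s

0.2821


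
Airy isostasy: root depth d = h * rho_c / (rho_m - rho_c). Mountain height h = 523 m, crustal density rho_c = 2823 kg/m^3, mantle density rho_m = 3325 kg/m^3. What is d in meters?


rho_m - rho_c = 3325 - 2823 = 502
d = 523 * 2823 / 502
= 1476429 / 502
= 2941.09 m

2941.09


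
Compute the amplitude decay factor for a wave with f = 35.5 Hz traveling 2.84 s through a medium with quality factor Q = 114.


pi*f*t/Q = pi*35.5*2.84/114 = 2.77838
A/A0 = exp(-2.77838) = 0.062139

0.062139


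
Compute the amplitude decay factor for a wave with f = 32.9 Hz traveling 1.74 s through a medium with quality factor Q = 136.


pi*f*t/Q = pi*32.9*1.74/136 = 1.32238
A/A0 = exp(-1.32238) = 0.2665

0.2665


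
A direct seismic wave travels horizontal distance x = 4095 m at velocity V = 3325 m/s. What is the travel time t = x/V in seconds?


t = x / V
= 4095 / 3325
= 1.2316 s

1.2316


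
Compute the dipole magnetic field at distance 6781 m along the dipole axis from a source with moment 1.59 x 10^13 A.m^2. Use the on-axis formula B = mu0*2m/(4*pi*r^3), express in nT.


m = 1.59 x 10^13 = 15900000000000 A.m^2
2m = 31800000000000 A.m^2
r^3 = 6781^3 = 311803677541
B = (4pi*10^-7) * 31800000000000 / (4*pi * 311803677541) * 1e9
= 39961058.553662 / 3918240570900.35 * 1e9
= 10198.7251 nT

10198.7251


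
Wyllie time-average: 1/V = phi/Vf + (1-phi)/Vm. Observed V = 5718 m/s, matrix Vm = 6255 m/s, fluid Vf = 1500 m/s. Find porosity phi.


1/V - 1/Vm = 1/5718 - 1/6255 = 1.501e-05
1/Vf - 1/Vm = 1/1500 - 1/6255 = 0.00050679
phi = 1.501e-05 / 0.00050679 = 0.0296

0.0296


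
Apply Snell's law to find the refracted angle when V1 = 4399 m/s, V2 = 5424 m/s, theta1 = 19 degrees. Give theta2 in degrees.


sin(theta1) = sin(19 deg) = 0.325568
sin(theta2) = V2/V1 * sin(theta1) = 5424/4399 * 0.325568 = 0.401428
theta2 = arcsin(0.401428) = 23.6675 degrees

23.6675


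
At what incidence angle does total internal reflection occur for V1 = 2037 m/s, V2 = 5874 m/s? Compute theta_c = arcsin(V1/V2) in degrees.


V1/V2 = 2037/5874 = 0.346782
theta_c = arcsin(0.346782) = 20.2906 degrees

20.2906


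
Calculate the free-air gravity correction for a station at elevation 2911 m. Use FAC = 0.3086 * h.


FAC = 0.3086 * h
= 0.3086 * 2911
= 898.3346 mGal

898.3346


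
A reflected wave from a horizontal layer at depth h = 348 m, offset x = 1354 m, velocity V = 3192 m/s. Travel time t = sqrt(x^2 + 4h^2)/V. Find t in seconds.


x^2 + 4h^2 = 1354^2 + 4*348^2 = 1833316 + 484416 = 2317732
sqrt(2317732) = 1522.4099
t = 1522.4099 / 3192 = 0.4769 s

0.4769


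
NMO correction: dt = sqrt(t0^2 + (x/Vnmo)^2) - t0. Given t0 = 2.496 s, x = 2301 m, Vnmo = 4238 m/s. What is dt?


x/Vnmo = 2301/4238 = 0.542945
(x/Vnmo)^2 = 0.294789
t0^2 = 6.230016
sqrt(6.230016 + 0.294789) = 2.55437
dt = 2.55437 - 2.496 = 0.05837

0.05837


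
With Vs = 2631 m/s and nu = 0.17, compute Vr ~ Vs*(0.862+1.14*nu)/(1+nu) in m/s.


Numerator factor = 0.862 + 1.14*0.17 = 1.0558
Denominator = 1 + 0.17 = 1.17
Vr = 2631 * 1.0558 / 1.17 = 2374.2 m/s

2374.2


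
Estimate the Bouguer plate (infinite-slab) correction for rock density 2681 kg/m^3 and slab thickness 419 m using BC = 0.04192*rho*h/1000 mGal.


BC = 0.04192 * rho * h / 1000
= 0.04192 * 2681 * 419 / 1000
= 47.0904 mGal

47.0904


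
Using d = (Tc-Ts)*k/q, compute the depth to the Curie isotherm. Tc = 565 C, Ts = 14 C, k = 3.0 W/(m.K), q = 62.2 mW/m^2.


T_Curie - T_surf = 565 - 14 = 551 C
Convert q to W/m^2: 62.2 mW/m^2 = 0.0622 W/m^2
d = 551 * 3.0 / 0.0622 = 26575.56 m

26575.56


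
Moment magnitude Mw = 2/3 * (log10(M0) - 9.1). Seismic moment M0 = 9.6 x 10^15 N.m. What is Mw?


log10(M0) = log10(9.6 x 10^15) = 15.9823
Mw = 2/3 * (15.9823 - 9.1)
= 2/3 * 6.8823
= 4.59

4.59


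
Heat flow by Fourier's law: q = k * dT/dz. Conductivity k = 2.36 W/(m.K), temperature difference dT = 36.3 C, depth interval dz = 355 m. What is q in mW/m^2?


q = k * dT / dz * 1000
= 2.36 * 36.3 / 355 * 1000
= 0.241318 * 1000
= 241.3183 mW/m^2

241.3183


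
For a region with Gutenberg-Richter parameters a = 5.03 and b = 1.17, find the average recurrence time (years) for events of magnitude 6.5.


log10(N) = 5.03 - 1.17*6.5 = -2.575
N = 10^-2.575 = 0.002661
T = 1/N = 1/0.002661 = 375.8374 years

375.8374


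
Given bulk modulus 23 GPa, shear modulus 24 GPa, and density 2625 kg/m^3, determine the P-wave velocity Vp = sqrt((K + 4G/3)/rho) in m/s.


First compute the effective modulus:
K + 4G/3 = 23e9 + 4*24e9/3 = 55000000000.0 Pa
Then divide by density:
55000000000.0 / 2625 = 20952380.9524 Pa/(kg/m^3)
Take the square root:
Vp = sqrt(20952380.9524) = 4577.38 m/s

4577.38


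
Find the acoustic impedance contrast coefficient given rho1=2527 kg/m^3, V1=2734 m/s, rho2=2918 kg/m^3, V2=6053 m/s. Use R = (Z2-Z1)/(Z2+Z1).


Z1 = 2527 * 2734 = 6908818
Z2 = 2918 * 6053 = 17662654
R = (17662654 - 6908818) / (17662654 + 6908818) = 10753836 / 24571472 = 0.4377

0.4377


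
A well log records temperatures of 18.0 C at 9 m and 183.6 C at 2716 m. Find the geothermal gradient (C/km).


dT = 183.6 - 18.0 = 165.6 C
dz = 2716 - 9 = 2707 m
gradient = dT/dz * 1000 = 165.6/2707 * 1000 = 61.1747 C/km

61.1747


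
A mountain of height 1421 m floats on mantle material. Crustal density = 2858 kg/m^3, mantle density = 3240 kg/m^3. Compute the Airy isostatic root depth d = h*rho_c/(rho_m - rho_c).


rho_m - rho_c = 3240 - 2858 = 382
d = 1421 * 2858 / 382
= 4061218 / 382
= 10631.46 m

10631.46


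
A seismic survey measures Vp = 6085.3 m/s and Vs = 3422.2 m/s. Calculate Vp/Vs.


Vp/Vs = 6085.3 / 3422.2
= 1.7782

1.7782


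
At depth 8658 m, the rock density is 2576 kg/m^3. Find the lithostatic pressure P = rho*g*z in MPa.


P = rho * g * z / 1e6
= 2576 * 9.81 * 8658 / 1e6
= 218792508.48 / 1e6
= 218.7925 MPa

218.7925


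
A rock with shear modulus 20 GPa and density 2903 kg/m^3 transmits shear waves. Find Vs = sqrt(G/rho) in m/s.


Convert G to Pa: G = 20e9 Pa
Compute G/rho = 20e9 / 2903 = 6889424.733
Vs = sqrt(6889424.733) = 2624.77 m/s

2624.77


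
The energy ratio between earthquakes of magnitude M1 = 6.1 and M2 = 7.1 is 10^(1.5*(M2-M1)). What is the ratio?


M2 - M1 = 7.1 - 6.1 = 1.0
1.5 * 1.0 = 1.5
ratio = 10^1.5 = 31.62

31.62


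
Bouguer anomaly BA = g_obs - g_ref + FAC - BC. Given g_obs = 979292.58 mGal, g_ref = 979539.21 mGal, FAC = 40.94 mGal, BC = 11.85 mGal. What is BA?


BA = g_obs - g_ref + FAC - BC
= 979292.58 - 979539.21 + 40.94 - 11.85
= -217.54 mGal

-217.54


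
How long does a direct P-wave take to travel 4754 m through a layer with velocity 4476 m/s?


t = x / V
= 4754 / 4476
= 1.0621 s

1.0621


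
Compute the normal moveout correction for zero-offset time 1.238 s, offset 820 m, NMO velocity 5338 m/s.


x/Vnmo = 820/5338 = 0.153616
(x/Vnmo)^2 = 0.023598
t0^2 = 1.532644
sqrt(1.532644 + 0.023598) = 1.247494
dt = 1.247494 - 1.238 = 0.009494

0.009494


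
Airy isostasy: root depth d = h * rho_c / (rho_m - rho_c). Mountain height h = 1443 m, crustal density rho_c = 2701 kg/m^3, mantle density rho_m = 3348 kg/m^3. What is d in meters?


rho_m - rho_c = 3348 - 2701 = 647
d = 1443 * 2701 / 647
= 3897543 / 647
= 6024.02 m

6024.02


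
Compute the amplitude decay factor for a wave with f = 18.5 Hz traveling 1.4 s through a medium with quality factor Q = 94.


pi*f*t/Q = pi*18.5*1.4/94 = 0.865609
A/A0 = exp(-0.865609) = 0.420795

0.420795


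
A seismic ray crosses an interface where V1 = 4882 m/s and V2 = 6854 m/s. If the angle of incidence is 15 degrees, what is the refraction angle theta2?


sin(theta1) = sin(15 deg) = 0.258819
sin(theta2) = V2/V1 * sin(theta1) = 6854/4882 * 0.258819 = 0.363365
theta2 = arcsin(0.363365) = 21.307 degrees

21.307


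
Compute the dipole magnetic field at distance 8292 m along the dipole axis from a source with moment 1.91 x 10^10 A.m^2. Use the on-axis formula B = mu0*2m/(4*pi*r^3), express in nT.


m = 1.91 x 10^10 = 19100000000 A.m^2
2m = 38200000000 A.m^2
r^3 = 8292^3 = 570135233088
B = (4pi*10^-7) * 38200000000 / (4*pi * 570135233088) * 1e9
= 48003.535747 / 7164530639287.86 * 1e9
= 6.7002 nT

6.7002


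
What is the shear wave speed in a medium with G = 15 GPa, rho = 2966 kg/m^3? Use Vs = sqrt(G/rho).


Convert G to Pa: G = 15e9 Pa
Compute G/rho = 15e9 / 2966 = 5057316.2508
Vs = sqrt(5057316.2508) = 2248.85 m/s

2248.85


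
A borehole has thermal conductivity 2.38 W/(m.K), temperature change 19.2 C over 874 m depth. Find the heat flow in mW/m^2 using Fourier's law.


q = k * dT / dz * 1000
= 2.38 * 19.2 / 874 * 1000
= 0.052284 * 1000
= 52.2838 mW/m^2

52.2838


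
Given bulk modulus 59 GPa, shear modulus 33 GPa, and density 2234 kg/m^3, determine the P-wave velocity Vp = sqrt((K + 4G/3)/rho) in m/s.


First compute the effective modulus:
K + 4G/3 = 59e9 + 4*33e9/3 = 103000000000.0 Pa
Then divide by density:
103000000000.0 / 2234 = 46105640.1074 Pa/(kg/m^3)
Take the square root:
Vp = sqrt(46105640.1074) = 6790.11 m/s

6790.11


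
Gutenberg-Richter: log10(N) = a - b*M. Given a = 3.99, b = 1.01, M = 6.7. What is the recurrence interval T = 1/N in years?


log10(N) = 3.99 - 1.01*6.7 = -2.777
N = 10^-2.777 = 0.001671
T = 1/N = 1/0.001671 = 598.4116 years

598.4116


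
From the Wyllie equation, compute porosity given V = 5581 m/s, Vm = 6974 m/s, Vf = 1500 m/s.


1/V - 1/Vm = 1/5581 - 1/6974 = 3.579e-05
1/Vf - 1/Vm = 1/1500 - 1/6974 = 0.00052328
phi = 3.579e-05 / 0.00052328 = 0.0684

0.0684


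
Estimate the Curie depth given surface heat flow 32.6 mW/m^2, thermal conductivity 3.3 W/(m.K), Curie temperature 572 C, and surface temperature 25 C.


T_Curie - T_surf = 572 - 25 = 547 C
Convert q to W/m^2: 32.6 mW/m^2 = 0.0326 W/m^2
d = 547 * 3.3 / 0.0326 = 55371.17 m

55371.17


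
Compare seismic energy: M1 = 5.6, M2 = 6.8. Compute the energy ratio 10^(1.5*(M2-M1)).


M2 - M1 = 6.8 - 5.6 = 1.2
1.5 * 1.2 = 1.8
ratio = 10^1.8 = 63.1

63.1


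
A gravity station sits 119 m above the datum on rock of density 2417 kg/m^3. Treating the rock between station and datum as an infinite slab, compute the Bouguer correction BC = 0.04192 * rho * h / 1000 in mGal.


BC = 0.04192 * rho * h / 1000
= 0.04192 * 2417 * 119 / 1000
= 12.0572 mGal

12.0572


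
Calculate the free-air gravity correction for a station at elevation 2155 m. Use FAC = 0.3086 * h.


FAC = 0.3086 * h
= 0.3086 * 2155
= 665.033 mGal

665.033


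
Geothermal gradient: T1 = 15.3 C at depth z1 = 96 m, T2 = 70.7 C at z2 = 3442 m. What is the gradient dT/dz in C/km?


dT = 70.7 - 15.3 = 55.4 C
dz = 3442 - 96 = 3346 m
gradient = dT/dz * 1000 = 55.4/3346 * 1000 = 16.5571 C/km

16.5571


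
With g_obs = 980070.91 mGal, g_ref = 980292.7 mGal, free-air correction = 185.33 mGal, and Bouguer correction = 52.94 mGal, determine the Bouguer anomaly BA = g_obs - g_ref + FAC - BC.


BA = g_obs - g_ref + FAC - BC
= 980070.91 - 980292.7 + 185.33 - 52.94
= -89.4 mGal

-89.4


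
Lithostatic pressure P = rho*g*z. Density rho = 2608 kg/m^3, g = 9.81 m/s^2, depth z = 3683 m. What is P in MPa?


P = rho * g * z / 1e6
= 2608 * 9.81 * 3683 / 1e6
= 94227639.84 / 1e6
= 94.2276 MPa

94.2276


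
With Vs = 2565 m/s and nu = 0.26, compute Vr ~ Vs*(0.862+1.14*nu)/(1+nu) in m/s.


Numerator factor = 0.862 + 1.14*0.26 = 1.1584
Denominator = 1 + 0.26 = 1.26
Vr = 2565 * 1.1584 / 1.26 = 2358.17 m/s

2358.17


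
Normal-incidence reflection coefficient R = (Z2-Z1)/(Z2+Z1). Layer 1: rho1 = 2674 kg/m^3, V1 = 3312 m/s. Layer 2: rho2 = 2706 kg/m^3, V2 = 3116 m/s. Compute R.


Z1 = 2674 * 3312 = 8856288
Z2 = 2706 * 3116 = 8431896
R = (8431896 - 8856288) / (8431896 + 8856288) = -424392 / 17288184 = -0.0245

-0.0245


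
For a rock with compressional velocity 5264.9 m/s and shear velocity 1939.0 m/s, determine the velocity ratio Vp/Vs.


Vp/Vs = 5264.9 / 1939.0
= 2.7153

2.7153


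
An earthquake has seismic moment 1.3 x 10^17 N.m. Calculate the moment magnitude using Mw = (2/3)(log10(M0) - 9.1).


log10(M0) = log10(1.3 x 10^17) = 17.1139
Mw = 2/3 * (17.1139 - 9.1)
= 2/3 * 8.0139
= 5.34

5.34


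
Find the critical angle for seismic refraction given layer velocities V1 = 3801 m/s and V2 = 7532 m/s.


V1/V2 = 3801/7532 = 0.504647
theta_c = arcsin(0.504647) = 30.3079 degrees

30.3079


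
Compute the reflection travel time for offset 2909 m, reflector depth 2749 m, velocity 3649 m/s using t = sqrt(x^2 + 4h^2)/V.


x^2 + 4h^2 = 2909^2 + 4*2749^2 = 8462281 + 30228004 = 38690285
sqrt(38690285) = 6220.1515
t = 6220.1515 / 3649 = 1.7046 s

1.7046


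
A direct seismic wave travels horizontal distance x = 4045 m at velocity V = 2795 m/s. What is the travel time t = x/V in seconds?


t = x / V
= 4045 / 2795
= 1.4472 s

1.4472


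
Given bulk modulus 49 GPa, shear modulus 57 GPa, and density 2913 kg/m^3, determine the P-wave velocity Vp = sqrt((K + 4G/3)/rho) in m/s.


First compute the effective modulus:
K + 4G/3 = 49e9 + 4*57e9/3 = 125000000000.0 Pa
Then divide by density:
125000000000.0 / 2913 = 42911088.2252 Pa/(kg/m^3)
Take the square root:
Vp = sqrt(42911088.2252) = 6550.66 m/s

6550.66


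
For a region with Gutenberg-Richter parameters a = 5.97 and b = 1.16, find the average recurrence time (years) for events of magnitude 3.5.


log10(N) = 5.97 - 1.16*3.5 = 1.91
N = 10^1.91 = 81.283052
T = 1/N = 1/81.283052 = 0.0123 years

0.0123


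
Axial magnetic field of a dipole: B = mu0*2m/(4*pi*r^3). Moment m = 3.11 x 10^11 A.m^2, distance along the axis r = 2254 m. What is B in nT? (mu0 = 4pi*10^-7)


m = 3.11 x 10^11 = 311000000000 A.m^2
2m = 622000000000 A.m^2
r^3 = 2254^3 = 11451483064
B = (4pi*10^-7) * 622000000000 / (4*pi * 11451483064) * 1e9
= 781628.252213 / 143903580266.28 * 1e9
= 5431.6109 nT

5431.6109


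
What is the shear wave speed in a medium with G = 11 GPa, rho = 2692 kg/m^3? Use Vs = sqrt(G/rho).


Convert G to Pa: G = 11e9 Pa
Compute G/rho = 11e9 / 2692 = 4086181.2779
Vs = sqrt(4086181.2779) = 2021.43 m/s

2021.43


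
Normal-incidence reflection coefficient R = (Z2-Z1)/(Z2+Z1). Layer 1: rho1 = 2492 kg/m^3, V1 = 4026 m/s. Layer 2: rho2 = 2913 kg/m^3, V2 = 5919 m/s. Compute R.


Z1 = 2492 * 4026 = 10032792
Z2 = 2913 * 5919 = 17242047
R = (17242047 - 10032792) / (17242047 + 10032792) = 7209255 / 27274839 = 0.2643

0.2643


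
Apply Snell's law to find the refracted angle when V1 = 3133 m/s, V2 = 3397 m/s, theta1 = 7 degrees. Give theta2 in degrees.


sin(theta1) = sin(7 deg) = 0.121869
sin(theta2) = V2/V1 * sin(theta1) = 3397/3133 * 0.121869 = 0.132139
theta2 = arcsin(0.132139) = 7.5932 degrees

7.5932


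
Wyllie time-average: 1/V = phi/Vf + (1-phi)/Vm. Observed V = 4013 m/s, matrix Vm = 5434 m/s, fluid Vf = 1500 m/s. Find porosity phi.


1/V - 1/Vm = 1/4013 - 1/5434 = 6.516e-05
1/Vf - 1/Vm = 1/1500 - 1/5434 = 0.00048264
phi = 6.516e-05 / 0.00048264 = 0.135

0.135


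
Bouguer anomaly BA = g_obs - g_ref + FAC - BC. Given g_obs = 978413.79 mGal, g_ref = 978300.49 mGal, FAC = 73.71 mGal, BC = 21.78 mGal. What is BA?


BA = g_obs - g_ref + FAC - BC
= 978413.79 - 978300.49 + 73.71 - 21.78
= 165.23 mGal

165.23


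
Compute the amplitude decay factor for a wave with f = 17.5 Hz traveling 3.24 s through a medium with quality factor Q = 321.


pi*f*t/Q = pi*17.5*3.24/321 = 0.554917
A/A0 = exp(-0.554917) = 0.57412

0.57412


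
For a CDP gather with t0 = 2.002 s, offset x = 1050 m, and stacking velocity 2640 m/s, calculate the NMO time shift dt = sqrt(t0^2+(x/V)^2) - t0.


x/Vnmo = 1050/2640 = 0.397727
(x/Vnmo)^2 = 0.158187
t0^2 = 4.008004
sqrt(4.008004 + 0.158187) = 2.041125
dt = 2.041125 - 2.002 = 0.039125

0.039125


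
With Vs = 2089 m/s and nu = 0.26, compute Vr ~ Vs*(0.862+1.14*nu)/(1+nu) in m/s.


Numerator factor = 0.862 + 1.14*0.26 = 1.1584
Denominator = 1 + 0.26 = 1.26
Vr = 2089 * 1.1584 / 1.26 = 1920.55 m/s

1920.55


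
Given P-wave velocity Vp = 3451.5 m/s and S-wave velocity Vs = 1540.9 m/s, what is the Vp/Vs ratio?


Vp/Vs = 3451.5 / 1540.9
= 2.2399

2.2399


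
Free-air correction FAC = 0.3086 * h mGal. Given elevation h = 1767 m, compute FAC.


FAC = 0.3086 * h
= 0.3086 * 1767
= 545.2962 mGal

545.2962


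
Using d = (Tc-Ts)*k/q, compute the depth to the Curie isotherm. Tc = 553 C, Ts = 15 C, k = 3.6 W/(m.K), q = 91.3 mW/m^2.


T_Curie - T_surf = 553 - 15 = 538 C
Convert q to W/m^2: 91.3 mW/m^2 = 0.0913 W/m^2
d = 538 * 3.6 / 0.0913 = 21213.58 m

21213.58


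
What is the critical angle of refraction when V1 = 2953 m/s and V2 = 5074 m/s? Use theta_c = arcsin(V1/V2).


V1/V2 = 2953/5074 = 0.581987
theta_c = arcsin(0.581987) = 35.5904 degrees

35.5904


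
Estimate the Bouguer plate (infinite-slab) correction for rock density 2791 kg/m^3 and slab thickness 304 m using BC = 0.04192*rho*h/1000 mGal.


BC = 0.04192 * rho * h / 1000
= 0.04192 * 2791 * 304 / 1000
= 35.5676 mGal

35.5676


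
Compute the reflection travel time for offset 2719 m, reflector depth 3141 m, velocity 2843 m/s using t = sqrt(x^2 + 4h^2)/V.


x^2 + 4h^2 = 2719^2 + 4*3141^2 = 7392961 + 39463524 = 46856485
sqrt(46856485) = 6845.1797
t = 6845.1797 / 2843 = 2.4077 s

2.4077


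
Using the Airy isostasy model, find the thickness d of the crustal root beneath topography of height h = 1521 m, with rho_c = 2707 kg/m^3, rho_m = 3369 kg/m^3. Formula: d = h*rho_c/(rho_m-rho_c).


rho_m - rho_c = 3369 - 2707 = 662
d = 1521 * 2707 / 662
= 4117347 / 662
= 6219.56 m

6219.56


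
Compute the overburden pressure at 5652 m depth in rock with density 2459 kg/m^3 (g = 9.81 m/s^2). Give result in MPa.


P = rho * g * z / 1e6
= 2459 * 9.81 * 5652 / 1e6
= 136342009.08 / 1e6
= 136.342 MPa

136.342


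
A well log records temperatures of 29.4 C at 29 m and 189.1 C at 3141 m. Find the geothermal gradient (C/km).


dT = 189.1 - 29.4 = 159.7 C
dz = 3141 - 29 = 3112 m
gradient = dT/dz * 1000 = 159.7/3112 * 1000 = 51.3175 C/km

51.3175


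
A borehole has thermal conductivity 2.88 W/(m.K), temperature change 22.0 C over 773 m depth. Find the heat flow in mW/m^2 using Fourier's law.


q = k * dT / dz * 1000
= 2.88 * 22.0 / 773 * 1000
= 0.081966 * 1000
= 81.9664 mW/m^2

81.9664


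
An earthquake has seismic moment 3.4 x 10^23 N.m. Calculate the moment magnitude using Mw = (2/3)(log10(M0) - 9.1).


log10(M0) = log10(3.4 x 10^23) = 23.5315
Mw = 2/3 * (23.5315 - 9.1)
= 2/3 * 14.4315
= 9.62

9.62


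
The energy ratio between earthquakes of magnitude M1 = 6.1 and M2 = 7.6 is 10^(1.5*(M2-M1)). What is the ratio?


M2 - M1 = 7.6 - 6.1 = 1.5
1.5 * 1.5 = 2.25
ratio = 10^2.25 = 177.83

177.83


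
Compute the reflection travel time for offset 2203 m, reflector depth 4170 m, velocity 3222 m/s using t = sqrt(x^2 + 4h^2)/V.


x^2 + 4h^2 = 2203^2 + 4*4170^2 = 4853209 + 69555600 = 74408809
sqrt(74408809) = 8626.0541
t = 8626.0541 / 3222 = 2.6772 s

2.6772


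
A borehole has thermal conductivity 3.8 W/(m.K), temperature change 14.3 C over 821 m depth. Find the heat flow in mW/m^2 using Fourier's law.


q = k * dT / dz * 1000
= 3.8 * 14.3 / 821 * 1000
= 0.066188 * 1000
= 66.1876 mW/m^2

66.1876


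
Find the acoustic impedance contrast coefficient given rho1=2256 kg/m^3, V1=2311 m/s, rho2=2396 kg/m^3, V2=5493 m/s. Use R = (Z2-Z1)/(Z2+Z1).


Z1 = 2256 * 2311 = 5213616
Z2 = 2396 * 5493 = 13161228
R = (13161228 - 5213616) / (13161228 + 5213616) = 7947612 / 18374844 = 0.4325

0.4325


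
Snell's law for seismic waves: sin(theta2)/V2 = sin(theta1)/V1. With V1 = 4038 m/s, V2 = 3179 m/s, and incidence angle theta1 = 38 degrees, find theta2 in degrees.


sin(theta1) = sin(38 deg) = 0.615661
sin(theta2) = V2/V1 * sin(theta1) = 3179/4038 * 0.615661 = 0.484692
theta2 = arcsin(0.484692) = 28.9923 degrees

28.9923


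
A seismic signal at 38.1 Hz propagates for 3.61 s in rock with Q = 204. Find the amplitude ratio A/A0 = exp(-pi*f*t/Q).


pi*f*t/Q = pi*38.1*3.61/204 = 2.118126
A/A0 = exp(-2.118126) = 0.120257

0.120257


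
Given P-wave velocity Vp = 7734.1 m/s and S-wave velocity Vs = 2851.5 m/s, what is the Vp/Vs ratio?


Vp/Vs = 7734.1 / 2851.5
= 2.7123

2.7123


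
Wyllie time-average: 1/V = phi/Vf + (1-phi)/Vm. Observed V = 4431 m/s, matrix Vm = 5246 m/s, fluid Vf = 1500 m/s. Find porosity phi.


1/V - 1/Vm = 1/4431 - 1/5246 = 3.506e-05
1/Vf - 1/Vm = 1/1500 - 1/5246 = 0.00047605
phi = 3.506e-05 / 0.00047605 = 0.0737

0.0737


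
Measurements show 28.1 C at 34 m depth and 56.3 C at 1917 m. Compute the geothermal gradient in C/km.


dT = 56.3 - 28.1 = 28.2 C
dz = 1917 - 34 = 1883 m
gradient = dT/dz * 1000 = 28.2/1883 * 1000 = 14.9761 C/km

14.9761


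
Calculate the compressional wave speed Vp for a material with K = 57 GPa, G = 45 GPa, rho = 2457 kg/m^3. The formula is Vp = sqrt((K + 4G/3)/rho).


First compute the effective modulus:
K + 4G/3 = 57e9 + 4*45e9/3 = 117000000000.0 Pa
Then divide by density:
117000000000.0 / 2457 = 47619047.619 Pa/(kg/m^3)
Take the square root:
Vp = sqrt(47619047.619) = 6900.66 m/s

6900.66


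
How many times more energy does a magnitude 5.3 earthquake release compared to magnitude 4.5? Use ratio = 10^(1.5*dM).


M2 - M1 = 5.3 - 4.5 = 0.8
1.5 * 0.8 = 1.2
ratio = 10^1.2 = 15.85

15.85


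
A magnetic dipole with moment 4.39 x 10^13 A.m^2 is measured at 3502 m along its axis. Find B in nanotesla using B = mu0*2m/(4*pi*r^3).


m = 4.39 x 10^13 = 43900000000000 A.m^2
2m = 87800000000000 A.m^2
r^3 = 3502^3 = 42948542008
B = (4pi*10^-7) * 87800000000000 / (4*pi * 42948542008) * 1e9
= 110332733.994074 / 539707296218.9 * 1e9
= 204430.6882 nT

204430.6882


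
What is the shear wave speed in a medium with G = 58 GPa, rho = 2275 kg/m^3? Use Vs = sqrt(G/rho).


Convert G to Pa: G = 58e9 Pa
Compute G/rho = 58e9 / 2275 = 25494505.4945
Vs = sqrt(25494505.4945) = 5049.21 m/s

5049.21


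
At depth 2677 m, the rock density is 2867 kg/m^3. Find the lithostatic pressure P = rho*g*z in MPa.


P = rho * g * z / 1e6
= 2867 * 9.81 * 2677 / 1e6
= 75291347.79 / 1e6
= 75.2913 MPa

75.2913


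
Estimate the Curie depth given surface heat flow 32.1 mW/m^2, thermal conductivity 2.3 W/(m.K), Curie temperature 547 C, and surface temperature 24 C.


T_Curie - T_surf = 547 - 24 = 523 C
Convert q to W/m^2: 32.1 mW/m^2 = 0.0321 W/m^2
d = 523 * 2.3 / 0.0321 = 37473.52 m

37473.52


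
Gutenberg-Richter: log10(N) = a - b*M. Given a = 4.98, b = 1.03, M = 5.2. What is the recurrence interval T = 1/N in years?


log10(N) = 4.98 - 1.03*5.2 = -0.376
N = 10^-0.376 = 0.420727
T = 1/N = 1/0.420727 = 2.3768 years

2.3768


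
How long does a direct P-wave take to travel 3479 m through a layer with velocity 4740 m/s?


t = x / V
= 3479 / 4740
= 0.734 s

0.734


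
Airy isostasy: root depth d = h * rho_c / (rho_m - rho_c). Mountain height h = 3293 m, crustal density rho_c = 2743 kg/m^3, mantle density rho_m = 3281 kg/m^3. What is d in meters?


rho_m - rho_c = 3281 - 2743 = 538
d = 3293 * 2743 / 538
= 9032699 / 538
= 16789.4 m

16789.4


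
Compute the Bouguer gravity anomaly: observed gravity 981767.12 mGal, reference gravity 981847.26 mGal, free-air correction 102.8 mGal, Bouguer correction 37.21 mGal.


BA = g_obs - g_ref + FAC - BC
= 981767.12 - 981847.26 + 102.8 - 37.21
= -14.55 mGal

-14.55


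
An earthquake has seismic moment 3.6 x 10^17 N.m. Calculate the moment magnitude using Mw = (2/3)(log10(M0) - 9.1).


log10(M0) = log10(3.6 x 10^17) = 17.5563
Mw = 2/3 * (17.5563 - 9.1)
= 2/3 * 8.4563
= 5.64

5.64


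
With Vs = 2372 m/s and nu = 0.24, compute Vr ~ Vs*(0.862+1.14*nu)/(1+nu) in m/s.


Numerator factor = 0.862 + 1.14*0.24 = 1.1356
Denominator = 1 + 0.24 = 1.24
Vr = 2372 * 1.1356 / 1.24 = 2172.29 m/s

2172.29


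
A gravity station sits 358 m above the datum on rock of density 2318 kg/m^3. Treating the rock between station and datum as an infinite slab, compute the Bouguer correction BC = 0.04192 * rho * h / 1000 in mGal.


BC = 0.04192 * rho * h / 1000
= 0.04192 * 2318 * 358 / 1000
= 34.7871 mGal

34.7871


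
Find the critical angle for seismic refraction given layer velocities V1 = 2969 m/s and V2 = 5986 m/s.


V1/V2 = 2969/5986 = 0.495991
theta_c = arcsin(0.495991) = 29.7351 degrees

29.7351


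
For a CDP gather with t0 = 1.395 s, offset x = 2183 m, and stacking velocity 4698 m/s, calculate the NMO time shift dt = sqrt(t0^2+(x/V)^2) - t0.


x/Vnmo = 2183/4698 = 0.464666
(x/Vnmo)^2 = 0.215914
t0^2 = 1.946025
sqrt(1.946025 + 0.215914) = 1.470353
dt = 1.470353 - 1.395 = 0.075353

0.075353


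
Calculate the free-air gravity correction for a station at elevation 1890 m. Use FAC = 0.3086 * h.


FAC = 0.3086 * h
= 0.3086 * 1890
= 583.254 mGal

583.254


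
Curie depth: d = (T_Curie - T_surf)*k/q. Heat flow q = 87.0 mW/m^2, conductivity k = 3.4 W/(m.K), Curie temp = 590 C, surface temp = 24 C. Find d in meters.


T_Curie - T_surf = 590 - 24 = 566 C
Convert q to W/m^2: 87.0 mW/m^2 = 0.087 W/m^2
d = 566 * 3.4 / 0.087 = 22119.54 m

22119.54


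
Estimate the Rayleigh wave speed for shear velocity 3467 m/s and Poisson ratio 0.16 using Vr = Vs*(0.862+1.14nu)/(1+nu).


Numerator factor = 0.862 + 1.14*0.16 = 1.0444
Denominator = 1 + 0.16 = 1.16
Vr = 3467 * 1.0444 / 1.16 = 3121.5 m/s

3121.5


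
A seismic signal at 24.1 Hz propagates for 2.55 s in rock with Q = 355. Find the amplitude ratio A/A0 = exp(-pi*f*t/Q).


pi*f*t/Q = pi*24.1*2.55/355 = 0.54385
A/A0 = exp(-0.54385) = 0.580509

0.580509


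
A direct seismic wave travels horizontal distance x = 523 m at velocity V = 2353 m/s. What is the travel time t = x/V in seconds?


t = x / V
= 523 / 2353
= 0.2223 s

0.2223


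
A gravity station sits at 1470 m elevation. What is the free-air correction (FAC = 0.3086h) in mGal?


FAC = 0.3086 * h
= 0.3086 * 1470
= 453.642 mGal

453.642


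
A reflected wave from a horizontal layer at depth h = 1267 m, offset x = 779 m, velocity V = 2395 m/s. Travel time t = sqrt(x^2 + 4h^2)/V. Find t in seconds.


x^2 + 4h^2 = 779^2 + 4*1267^2 = 606841 + 6421156 = 7027997
sqrt(7027997) = 2651.037
t = 2651.037 / 2395 = 1.1069 s

1.1069


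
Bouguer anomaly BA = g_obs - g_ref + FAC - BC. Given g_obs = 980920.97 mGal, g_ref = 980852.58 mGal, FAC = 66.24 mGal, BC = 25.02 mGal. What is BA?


BA = g_obs - g_ref + FAC - BC
= 980920.97 - 980852.58 + 66.24 - 25.02
= 109.61 mGal

109.61


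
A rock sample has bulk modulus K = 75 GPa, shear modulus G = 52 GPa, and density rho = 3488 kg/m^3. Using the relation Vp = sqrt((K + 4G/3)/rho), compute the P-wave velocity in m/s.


First compute the effective modulus:
K + 4G/3 = 75e9 + 4*52e9/3 = 144333333333.33 Pa
Then divide by density:
144333333333.33 / 3488 = 41379969.419 Pa/(kg/m^3)
Take the square root:
Vp = sqrt(41379969.419) = 6432.73 m/s

6432.73


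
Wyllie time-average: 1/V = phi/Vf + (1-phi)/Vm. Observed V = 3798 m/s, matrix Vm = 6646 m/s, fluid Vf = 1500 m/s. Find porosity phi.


1/V - 1/Vm = 1/3798 - 1/6646 = 0.00011283
1/Vf - 1/Vm = 1/1500 - 1/6646 = 0.0005162
phi = 0.00011283 / 0.0005162 = 0.2186

0.2186


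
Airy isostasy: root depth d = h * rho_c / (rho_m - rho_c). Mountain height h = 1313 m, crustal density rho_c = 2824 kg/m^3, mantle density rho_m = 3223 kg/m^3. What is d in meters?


rho_m - rho_c = 3223 - 2824 = 399
d = 1313 * 2824 / 399
= 3707912 / 399
= 9293.01 m

9293.01


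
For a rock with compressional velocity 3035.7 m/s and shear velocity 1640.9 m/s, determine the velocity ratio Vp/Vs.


Vp/Vs = 3035.7 / 1640.9
= 1.85

1.85


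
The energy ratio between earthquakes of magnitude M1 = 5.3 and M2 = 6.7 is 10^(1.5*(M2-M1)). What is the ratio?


M2 - M1 = 6.7 - 5.3 = 1.4
1.5 * 1.4 = 2.1
ratio = 10^2.1 = 125.89

125.89


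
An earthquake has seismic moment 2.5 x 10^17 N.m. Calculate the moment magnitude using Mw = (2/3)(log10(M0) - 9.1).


log10(M0) = log10(2.5 x 10^17) = 17.3979
Mw = 2/3 * (17.3979 - 9.1)
= 2/3 * 8.2979
= 5.53

5.53


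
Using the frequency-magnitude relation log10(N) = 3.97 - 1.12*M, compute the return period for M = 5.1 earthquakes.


log10(N) = 3.97 - 1.12*5.1 = -1.742
N = 10^-1.742 = 0.018113
T = 1/N = 1/0.018113 = 55.2077 years

55.2077


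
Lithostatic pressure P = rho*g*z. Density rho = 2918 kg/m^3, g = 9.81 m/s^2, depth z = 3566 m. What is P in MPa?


P = rho * g * z / 1e6
= 2918 * 9.81 * 3566 / 1e6
= 102078818.28 / 1e6
= 102.0788 MPa

102.0788


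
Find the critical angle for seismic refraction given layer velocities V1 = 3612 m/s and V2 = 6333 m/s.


V1/V2 = 3612/6333 = 0.570346
theta_c = arcsin(0.570346) = 34.7743 degrees

34.7743


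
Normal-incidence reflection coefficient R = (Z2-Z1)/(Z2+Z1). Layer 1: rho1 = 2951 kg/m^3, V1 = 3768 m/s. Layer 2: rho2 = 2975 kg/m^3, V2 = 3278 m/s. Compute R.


Z1 = 2951 * 3768 = 11119368
Z2 = 2975 * 3278 = 9752050
R = (9752050 - 11119368) / (9752050 + 11119368) = -1367318 / 20871418 = -0.0655

-0.0655


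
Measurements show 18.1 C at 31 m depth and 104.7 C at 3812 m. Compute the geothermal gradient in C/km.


dT = 104.7 - 18.1 = 86.6 C
dz = 3812 - 31 = 3781 m
gradient = dT/dz * 1000 = 86.6/3781 * 1000 = 22.904 C/km

22.904


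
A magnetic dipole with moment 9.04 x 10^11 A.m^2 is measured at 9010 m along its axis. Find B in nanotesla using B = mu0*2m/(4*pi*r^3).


m = 9.04 x 10^11 = 904000000000 A.m^2
2m = 1808000000000 A.m^2
r^3 = 9010^3 = 731432701000
B = (4pi*10^-7) * 1808000000000 / (4*pi * 731432701000) * 1e9
= 2271999.807076 / 9191454400227.76 * 1e9
= 247.1861 nT

247.1861


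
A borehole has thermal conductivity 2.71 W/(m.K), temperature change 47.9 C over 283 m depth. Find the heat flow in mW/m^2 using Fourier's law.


q = k * dT / dz * 1000
= 2.71 * 47.9 / 283 * 1000
= 0.458689 * 1000
= 458.689 mW/m^2

458.689


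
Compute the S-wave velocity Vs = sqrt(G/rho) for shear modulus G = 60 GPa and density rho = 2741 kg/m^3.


Convert G to Pa: G = 60e9 Pa
Compute G/rho = 60e9 / 2741 = 21889821.2331
Vs = sqrt(21889821.2331) = 4678.66 m/s

4678.66


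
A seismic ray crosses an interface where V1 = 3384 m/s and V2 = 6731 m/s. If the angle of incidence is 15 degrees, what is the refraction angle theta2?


sin(theta1) = sin(15 deg) = 0.258819
sin(theta2) = V2/V1 * sin(theta1) = 6731/3384 * 0.258819 = 0.514808
theta2 = arcsin(0.514808) = 30.9846 degrees

30.9846


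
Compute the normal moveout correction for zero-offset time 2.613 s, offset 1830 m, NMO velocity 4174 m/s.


x/Vnmo = 1830/4174 = 0.438428
(x/Vnmo)^2 = 0.192219
t0^2 = 6.827769
sqrt(6.827769 + 0.192219) = 2.649526
dt = 2.649526 - 2.613 = 0.036526

0.036526


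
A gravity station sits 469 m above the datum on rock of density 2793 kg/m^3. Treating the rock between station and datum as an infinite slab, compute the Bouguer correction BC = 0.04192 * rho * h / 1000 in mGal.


BC = 0.04192 * rho * h / 1000
= 0.04192 * 2793 * 469 / 1000
= 54.9117 mGal

54.9117


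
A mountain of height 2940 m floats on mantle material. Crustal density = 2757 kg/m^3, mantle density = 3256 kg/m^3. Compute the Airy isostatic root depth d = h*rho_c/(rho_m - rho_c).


rho_m - rho_c = 3256 - 2757 = 499
d = 2940 * 2757 / 499
= 8105580 / 499
= 16243.65 m

16243.65


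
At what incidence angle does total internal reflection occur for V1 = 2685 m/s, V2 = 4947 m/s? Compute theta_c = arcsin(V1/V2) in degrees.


V1/V2 = 2685/4947 = 0.542753
theta_c = arcsin(0.542753) = 32.8713 degrees

32.8713


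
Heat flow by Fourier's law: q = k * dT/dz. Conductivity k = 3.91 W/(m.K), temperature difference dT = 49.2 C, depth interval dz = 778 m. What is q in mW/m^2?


q = k * dT / dz * 1000
= 3.91 * 49.2 / 778 * 1000
= 0.247265 * 1000
= 247.2648 mW/m^2

247.2648


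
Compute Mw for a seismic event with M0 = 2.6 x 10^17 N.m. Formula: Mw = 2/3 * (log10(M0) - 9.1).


log10(M0) = log10(2.6 x 10^17) = 17.415
Mw = 2/3 * (17.415 - 9.1)
= 2/3 * 8.315
= 5.54

5.54


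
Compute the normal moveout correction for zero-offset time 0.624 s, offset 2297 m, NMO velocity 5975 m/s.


x/Vnmo = 2297/5975 = 0.384435
(x/Vnmo)^2 = 0.14779
t0^2 = 0.389376
sqrt(0.389376 + 0.14779) = 0.732916
dt = 0.732916 - 0.624 = 0.108916

0.108916


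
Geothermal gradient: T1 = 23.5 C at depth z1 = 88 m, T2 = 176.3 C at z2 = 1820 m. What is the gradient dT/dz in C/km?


dT = 176.3 - 23.5 = 152.8 C
dz = 1820 - 88 = 1732 m
gradient = dT/dz * 1000 = 152.8/1732 * 1000 = 88.2217 C/km

88.2217


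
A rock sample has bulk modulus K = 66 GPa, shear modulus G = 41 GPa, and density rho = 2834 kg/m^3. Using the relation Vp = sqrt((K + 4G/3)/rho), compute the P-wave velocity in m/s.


First compute the effective modulus:
K + 4G/3 = 66e9 + 4*41e9/3 = 120666666666.67 Pa
Then divide by density:
120666666666.67 / 2834 = 42578216.8901 Pa/(kg/m^3)
Take the square root:
Vp = sqrt(42578216.8901) = 6525.2 m/s

6525.2


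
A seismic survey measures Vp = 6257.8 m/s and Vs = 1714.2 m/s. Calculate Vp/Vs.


Vp/Vs = 6257.8 / 1714.2
= 3.6506

3.6506


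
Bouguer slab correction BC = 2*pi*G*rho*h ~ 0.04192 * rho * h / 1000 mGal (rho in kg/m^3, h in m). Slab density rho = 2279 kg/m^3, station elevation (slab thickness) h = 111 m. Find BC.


BC = 0.04192 * rho * h / 1000
= 0.04192 * 2279 * 111 / 1000
= 10.6045 mGal

10.6045
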